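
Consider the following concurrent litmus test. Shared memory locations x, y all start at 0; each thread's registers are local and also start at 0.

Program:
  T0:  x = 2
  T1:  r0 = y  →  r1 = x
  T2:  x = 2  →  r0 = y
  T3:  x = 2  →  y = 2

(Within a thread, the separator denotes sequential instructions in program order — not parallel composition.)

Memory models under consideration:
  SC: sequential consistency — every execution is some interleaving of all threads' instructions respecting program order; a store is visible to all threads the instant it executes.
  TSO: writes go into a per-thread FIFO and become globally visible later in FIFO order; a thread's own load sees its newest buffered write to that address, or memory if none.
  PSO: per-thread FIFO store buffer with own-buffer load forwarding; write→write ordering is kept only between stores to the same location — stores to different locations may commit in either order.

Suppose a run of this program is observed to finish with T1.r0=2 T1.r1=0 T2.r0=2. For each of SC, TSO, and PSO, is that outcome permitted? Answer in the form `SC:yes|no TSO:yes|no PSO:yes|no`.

outcome vector order: (T1.r0,T1.r1,T2.r0)
under SC → (0,0,0) (0,0,2) (0,2,0) (0,2,2) (2,2,0) (2,2,2)
under TSO → (0,0,0) (0,0,2) (0,2,0) (0,2,2) (2,2,0) (2,2,2)
under PSO → (0,0,0) (0,0,2) (0,2,0) (0,2,2) (2,0,0) (2,0,2) (2,2,0) (2,2,2)
target (2,0,2) ∈ {PSO}

SC:no TSO:no PSO:yes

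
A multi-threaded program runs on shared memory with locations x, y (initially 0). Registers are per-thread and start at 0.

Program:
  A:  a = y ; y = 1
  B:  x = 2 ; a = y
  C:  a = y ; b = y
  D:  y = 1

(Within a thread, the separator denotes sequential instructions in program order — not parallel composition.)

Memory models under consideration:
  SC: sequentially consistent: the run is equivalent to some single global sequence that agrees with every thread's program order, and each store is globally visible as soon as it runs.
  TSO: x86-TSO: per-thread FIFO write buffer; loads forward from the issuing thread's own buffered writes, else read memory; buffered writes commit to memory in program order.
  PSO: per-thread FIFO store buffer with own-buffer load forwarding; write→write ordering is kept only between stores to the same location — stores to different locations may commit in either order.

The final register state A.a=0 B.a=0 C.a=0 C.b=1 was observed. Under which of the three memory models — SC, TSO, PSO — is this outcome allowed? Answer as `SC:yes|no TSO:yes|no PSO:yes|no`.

outcome vector order: (A.a,B.a,C.a,C.b)
SC: 12 outcomes — {(0,0,0,0), (0,0,0,1), (0,0,1,1), (0,1,0,0), (0,1,0,1), (0,1,1,1), (1,0,0,0), (1,0,0,1), (1,0,1,1), (1,1,0,0), (1,1,0,1), (1,1,1,1)}
TSO: 12 outcomes — {(0,0,0,0), (0,0,0,1), (0,0,1,1), (0,1,0,0), (0,1,0,1), (0,1,1,1), (1,0,0,0), (1,0,0,1), (1,0,1,1), (1,1,0,0), (1,1,0,1), (1,1,1,1)}
PSO: 12 outcomes — {(0,0,0,0), (0,0,0,1), (0,0,1,1), (0,1,0,0), (0,1,0,1), (0,1,1,1), (1,0,0,0), (1,0,0,1), (1,0,1,1), (1,1,0,0), (1,1,0,1), (1,1,1,1)}
target (0,0,0,1) ∈ {SC,TSO,PSO}

SC:yes TSO:yes PSO:yes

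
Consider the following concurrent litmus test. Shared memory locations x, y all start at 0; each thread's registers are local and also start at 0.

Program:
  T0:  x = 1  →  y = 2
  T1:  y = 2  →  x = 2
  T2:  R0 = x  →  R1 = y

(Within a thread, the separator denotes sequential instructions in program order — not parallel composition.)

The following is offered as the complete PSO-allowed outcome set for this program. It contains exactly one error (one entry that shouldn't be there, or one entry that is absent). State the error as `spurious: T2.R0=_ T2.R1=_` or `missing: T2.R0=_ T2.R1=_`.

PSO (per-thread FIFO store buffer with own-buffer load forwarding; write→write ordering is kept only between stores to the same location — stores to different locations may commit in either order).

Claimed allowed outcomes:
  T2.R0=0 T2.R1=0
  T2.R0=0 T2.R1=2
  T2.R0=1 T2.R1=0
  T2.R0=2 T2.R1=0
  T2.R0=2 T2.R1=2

outcome vector order: (T2.R0,T2.R1)
PSO: 6 outcomes — {<0 0>; <0 2>; <1 0>; <1 2>; <2 0>; <2 2>}
PSO∖claimed = {<1 2>}

missing: T2.R0=1 T2.R1=2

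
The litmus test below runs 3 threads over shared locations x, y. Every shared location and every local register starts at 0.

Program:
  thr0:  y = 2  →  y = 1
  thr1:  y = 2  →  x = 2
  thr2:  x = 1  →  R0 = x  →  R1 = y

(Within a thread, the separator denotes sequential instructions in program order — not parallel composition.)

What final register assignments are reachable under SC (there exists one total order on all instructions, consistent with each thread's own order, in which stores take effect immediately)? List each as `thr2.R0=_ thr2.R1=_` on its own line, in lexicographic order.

outcome vector order: (thr2.R0,thr2.R1)
|SC outcomes| = 5

thr2.R0=1 thr2.R1=0
thr2.R0=1 thr2.R1=1
thr2.R0=1 thr2.R1=2
thr2.R0=2 thr2.R1=1
thr2.R0=2 thr2.R1=2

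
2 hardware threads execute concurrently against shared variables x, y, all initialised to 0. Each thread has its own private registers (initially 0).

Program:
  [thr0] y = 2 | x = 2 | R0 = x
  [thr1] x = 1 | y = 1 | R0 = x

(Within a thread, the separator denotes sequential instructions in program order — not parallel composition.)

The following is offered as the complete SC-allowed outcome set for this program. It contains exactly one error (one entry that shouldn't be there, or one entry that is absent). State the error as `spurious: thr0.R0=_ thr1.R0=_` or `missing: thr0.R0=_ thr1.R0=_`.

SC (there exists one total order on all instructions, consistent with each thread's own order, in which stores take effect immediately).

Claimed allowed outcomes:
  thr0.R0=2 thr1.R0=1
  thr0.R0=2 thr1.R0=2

outcome vector order: (thr0.R0,thr1.R0)
under SC → 1/1 2/1 2/2
SC∖claimed = {1/1}

missing: thr0.R0=1 thr1.R0=1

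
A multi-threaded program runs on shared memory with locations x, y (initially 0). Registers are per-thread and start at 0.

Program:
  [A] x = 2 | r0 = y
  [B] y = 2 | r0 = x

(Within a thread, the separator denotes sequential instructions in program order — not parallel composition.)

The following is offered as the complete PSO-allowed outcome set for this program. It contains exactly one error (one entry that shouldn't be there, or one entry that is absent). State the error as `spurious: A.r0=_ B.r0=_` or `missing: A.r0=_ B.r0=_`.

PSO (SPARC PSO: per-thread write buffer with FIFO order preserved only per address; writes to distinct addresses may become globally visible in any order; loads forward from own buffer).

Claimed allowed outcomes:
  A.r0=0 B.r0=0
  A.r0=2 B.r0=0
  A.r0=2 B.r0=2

missing: A.r0=0 B.r0=2

outcome vector order: (A.r0,B.r0)
under PSO → (0,0); (0,2); (2,0); (2,2)
PSO∖claimed = {(0,2)}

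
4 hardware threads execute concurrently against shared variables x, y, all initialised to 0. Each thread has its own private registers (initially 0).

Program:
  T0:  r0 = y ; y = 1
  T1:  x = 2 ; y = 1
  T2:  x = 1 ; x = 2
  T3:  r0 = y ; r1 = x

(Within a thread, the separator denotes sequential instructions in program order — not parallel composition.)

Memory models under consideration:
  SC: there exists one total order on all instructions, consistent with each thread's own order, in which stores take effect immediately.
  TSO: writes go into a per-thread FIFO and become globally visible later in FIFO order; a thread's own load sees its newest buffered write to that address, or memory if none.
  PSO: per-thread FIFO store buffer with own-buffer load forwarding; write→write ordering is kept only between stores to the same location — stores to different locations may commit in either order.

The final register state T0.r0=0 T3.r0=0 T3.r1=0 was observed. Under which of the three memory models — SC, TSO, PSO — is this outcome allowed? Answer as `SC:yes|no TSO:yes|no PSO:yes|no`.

SC:yes TSO:yes PSO:yes

outcome vector order: (T0.r0,T3.r0,T3.r1)
SC (11): 0/0/0 0/0/1 0/0/2 0/1/0 0/1/1 0/1/2 1/0/0 1/0/1 1/0/2 1/1/1 1/1/2
TSO (11): 0/0/0 0/0/1 0/0/2 0/1/0 0/1/1 0/1/2 1/0/0 1/0/1 1/0/2 1/1/1 1/1/2
PSO (12): 0/0/0 0/0/1 0/0/2 0/1/0 0/1/1 0/1/2 1/0/0 1/0/1 1/0/2 1/1/0 1/1/1 1/1/2
target 0/0/0 ∈ {SC,TSO,PSO}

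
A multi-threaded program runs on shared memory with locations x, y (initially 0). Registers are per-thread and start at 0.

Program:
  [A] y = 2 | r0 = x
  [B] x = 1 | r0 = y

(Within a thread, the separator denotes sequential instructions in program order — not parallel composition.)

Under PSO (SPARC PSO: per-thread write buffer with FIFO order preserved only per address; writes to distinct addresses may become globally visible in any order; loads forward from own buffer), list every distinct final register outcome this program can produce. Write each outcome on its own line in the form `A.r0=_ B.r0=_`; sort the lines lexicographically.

outcome vector order: (A.r0,B.r0)
|PSO outcomes| = 4

A.r0=0 B.r0=0
A.r0=0 B.r0=2
A.r0=1 B.r0=0
A.r0=1 B.r0=2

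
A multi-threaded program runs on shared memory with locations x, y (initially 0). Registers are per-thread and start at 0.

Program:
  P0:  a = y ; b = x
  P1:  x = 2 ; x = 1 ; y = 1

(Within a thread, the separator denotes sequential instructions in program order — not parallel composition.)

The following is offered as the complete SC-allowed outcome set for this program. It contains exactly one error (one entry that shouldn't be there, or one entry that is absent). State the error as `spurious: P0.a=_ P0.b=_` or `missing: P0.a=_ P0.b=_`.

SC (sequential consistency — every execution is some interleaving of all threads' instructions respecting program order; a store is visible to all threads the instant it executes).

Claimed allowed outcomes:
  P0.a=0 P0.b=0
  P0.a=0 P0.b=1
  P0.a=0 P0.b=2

outcome vector order: (P0.a,P0.b)
[SC] allowed = {(0,0); (0,1); (0,2); (1,1)}
SC∖claimed = {(1,1)}

missing: P0.a=1 P0.b=1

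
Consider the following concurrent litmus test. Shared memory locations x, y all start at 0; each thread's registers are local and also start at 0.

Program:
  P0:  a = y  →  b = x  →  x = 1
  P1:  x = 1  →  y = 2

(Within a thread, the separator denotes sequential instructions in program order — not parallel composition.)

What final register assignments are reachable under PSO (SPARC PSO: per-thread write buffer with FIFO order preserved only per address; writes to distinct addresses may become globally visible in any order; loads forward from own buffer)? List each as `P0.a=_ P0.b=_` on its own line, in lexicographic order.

P0.a=0 P0.b=0
P0.a=0 P0.b=1
P0.a=2 P0.b=0
P0.a=2 P0.b=1

outcome vector order: (P0.a,P0.b)
|PSO outcomes| = 4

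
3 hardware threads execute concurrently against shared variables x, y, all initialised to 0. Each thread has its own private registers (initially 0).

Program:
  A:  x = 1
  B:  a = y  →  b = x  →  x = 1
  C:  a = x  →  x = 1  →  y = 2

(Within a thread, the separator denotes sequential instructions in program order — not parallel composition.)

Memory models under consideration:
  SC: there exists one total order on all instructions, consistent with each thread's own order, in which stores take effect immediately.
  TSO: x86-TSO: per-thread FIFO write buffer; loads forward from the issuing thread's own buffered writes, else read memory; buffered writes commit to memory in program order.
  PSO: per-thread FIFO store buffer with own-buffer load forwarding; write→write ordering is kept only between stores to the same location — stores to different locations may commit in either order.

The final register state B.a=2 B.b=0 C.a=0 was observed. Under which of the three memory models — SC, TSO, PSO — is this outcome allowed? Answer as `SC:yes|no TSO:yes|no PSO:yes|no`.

SC:no TSO:no PSO:yes

outcome vector order: (B.a,B.b,C.a)
under SC → (0,0,0) (0,0,1) (0,1,0) (0,1,1) (2,1,0) (2,1,1)
under TSO → (0,0,0) (0,0,1) (0,1,0) (0,1,1) (2,1,0) (2,1,1)
under PSO → (0,0,0) (0,0,1) (0,1,0) (0,1,1) (2,0,0) (2,1,0) (2,1,1)
target (2,0,0) ∈ {PSO}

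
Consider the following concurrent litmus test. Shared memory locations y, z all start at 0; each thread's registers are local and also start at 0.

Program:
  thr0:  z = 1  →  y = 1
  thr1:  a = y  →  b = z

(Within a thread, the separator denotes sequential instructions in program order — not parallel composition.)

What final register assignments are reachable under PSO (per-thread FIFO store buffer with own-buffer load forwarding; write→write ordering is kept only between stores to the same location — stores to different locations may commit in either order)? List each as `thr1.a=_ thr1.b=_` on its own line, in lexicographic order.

outcome vector order: (thr1.a,thr1.b)
|PSO outcomes| = 4

thr1.a=0 thr1.b=0
thr1.a=0 thr1.b=1
thr1.a=1 thr1.b=0
thr1.a=1 thr1.b=1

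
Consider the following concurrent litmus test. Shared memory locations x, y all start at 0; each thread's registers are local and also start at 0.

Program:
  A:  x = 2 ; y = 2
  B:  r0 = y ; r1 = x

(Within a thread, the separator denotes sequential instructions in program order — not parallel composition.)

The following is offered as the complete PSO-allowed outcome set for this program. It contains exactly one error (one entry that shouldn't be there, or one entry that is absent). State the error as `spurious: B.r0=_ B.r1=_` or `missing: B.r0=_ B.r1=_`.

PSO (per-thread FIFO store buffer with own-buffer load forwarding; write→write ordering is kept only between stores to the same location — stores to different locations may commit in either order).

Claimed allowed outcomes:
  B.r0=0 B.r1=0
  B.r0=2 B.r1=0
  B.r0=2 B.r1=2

missing: B.r0=0 B.r1=2

outcome vector order: (B.r0,B.r1)
[PSO] allowed = {00 02 20 22}
PSO∖claimed = {02}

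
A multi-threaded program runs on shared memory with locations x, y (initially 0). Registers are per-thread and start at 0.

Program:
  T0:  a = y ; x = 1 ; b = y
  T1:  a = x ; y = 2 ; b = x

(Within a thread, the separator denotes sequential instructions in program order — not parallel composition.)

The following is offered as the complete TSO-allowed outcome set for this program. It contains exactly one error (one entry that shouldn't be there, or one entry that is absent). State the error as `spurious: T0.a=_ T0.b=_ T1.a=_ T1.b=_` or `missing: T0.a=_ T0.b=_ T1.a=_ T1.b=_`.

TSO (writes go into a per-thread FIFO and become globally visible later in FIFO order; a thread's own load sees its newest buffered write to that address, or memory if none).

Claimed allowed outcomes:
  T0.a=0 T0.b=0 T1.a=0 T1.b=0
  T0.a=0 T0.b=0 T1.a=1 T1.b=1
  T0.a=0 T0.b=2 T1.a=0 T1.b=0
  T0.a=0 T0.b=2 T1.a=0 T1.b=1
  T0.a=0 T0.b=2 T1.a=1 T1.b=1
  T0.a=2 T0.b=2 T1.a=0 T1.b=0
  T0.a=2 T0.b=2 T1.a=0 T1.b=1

outcome vector order: (T0.a,T0.b,T1.a,T1.b)
[TSO] allowed = {0000 0001 0011 0200 0201 0211 2200 2201}
TSO∖claimed = {0001}

missing: T0.a=0 T0.b=0 T1.a=0 T1.b=1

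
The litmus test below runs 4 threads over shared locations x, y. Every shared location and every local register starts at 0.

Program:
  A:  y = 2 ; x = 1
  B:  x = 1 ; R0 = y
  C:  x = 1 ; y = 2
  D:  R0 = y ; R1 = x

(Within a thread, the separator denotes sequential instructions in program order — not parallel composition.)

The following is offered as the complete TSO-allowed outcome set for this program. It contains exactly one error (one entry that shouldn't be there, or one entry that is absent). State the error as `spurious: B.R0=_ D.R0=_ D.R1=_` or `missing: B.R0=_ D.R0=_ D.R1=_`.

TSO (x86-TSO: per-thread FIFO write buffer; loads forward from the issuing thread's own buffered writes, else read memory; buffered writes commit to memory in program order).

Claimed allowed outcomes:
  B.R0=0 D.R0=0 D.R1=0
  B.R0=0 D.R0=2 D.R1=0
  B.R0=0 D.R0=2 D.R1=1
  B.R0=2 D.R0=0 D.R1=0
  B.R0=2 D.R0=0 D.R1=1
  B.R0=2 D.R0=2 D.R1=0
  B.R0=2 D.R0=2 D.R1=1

outcome vector order: (B.R0,D.R0,D.R1)
[TSO] allowed = {0/0/0; 0/0/1; 0/2/0; 0/2/1; 2/0/0; 2/0/1; 2/2/0; 2/2/1}
TSO∖claimed = {0/0/1}

missing: B.R0=0 D.R0=0 D.R1=1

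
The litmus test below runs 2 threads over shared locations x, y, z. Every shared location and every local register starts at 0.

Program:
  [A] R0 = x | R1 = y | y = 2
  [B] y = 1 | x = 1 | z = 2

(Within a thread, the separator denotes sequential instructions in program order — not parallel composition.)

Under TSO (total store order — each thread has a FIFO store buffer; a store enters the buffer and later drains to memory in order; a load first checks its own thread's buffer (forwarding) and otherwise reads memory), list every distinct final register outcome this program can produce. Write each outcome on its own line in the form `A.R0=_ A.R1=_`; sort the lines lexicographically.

outcome vector order: (A.R0,A.R1)
|TSO outcomes| = 3

A.R0=0 A.R1=0
A.R0=0 A.R1=1
A.R0=1 A.R1=1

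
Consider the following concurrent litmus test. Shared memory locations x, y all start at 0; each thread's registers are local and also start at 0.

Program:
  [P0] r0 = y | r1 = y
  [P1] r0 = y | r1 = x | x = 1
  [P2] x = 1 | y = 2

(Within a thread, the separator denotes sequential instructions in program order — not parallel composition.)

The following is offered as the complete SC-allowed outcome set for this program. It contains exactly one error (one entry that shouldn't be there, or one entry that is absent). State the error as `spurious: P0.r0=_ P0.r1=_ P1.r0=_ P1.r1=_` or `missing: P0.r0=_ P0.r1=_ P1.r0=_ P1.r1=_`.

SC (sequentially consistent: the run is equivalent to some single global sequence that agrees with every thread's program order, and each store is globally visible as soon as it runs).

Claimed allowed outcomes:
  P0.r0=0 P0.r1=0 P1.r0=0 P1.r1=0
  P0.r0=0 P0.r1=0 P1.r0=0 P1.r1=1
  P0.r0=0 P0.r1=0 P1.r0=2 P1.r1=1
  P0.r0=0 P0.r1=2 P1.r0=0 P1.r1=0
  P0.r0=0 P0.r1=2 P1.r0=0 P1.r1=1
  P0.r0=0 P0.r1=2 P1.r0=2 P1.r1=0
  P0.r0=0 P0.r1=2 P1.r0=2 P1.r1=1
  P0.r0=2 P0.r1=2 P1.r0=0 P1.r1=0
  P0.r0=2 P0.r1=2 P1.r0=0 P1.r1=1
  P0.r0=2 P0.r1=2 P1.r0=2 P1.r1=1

outcome vector order: (P0.r0,P0.r1,P1.r0,P1.r1)
[SC] allowed = {<0 0 0 0>, <0 0 0 1>, <0 0 2 1>, <0 2 0 0>, <0 2 0 1>, <0 2 2 1>, <2 2 0 0>, <2 2 0 1>, <2 2 2 1>}
claimed∖SC = {<0 2 2 0>}

spurious: P0.r0=0 P0.r1=2 P1.r0=2 P1.r1=0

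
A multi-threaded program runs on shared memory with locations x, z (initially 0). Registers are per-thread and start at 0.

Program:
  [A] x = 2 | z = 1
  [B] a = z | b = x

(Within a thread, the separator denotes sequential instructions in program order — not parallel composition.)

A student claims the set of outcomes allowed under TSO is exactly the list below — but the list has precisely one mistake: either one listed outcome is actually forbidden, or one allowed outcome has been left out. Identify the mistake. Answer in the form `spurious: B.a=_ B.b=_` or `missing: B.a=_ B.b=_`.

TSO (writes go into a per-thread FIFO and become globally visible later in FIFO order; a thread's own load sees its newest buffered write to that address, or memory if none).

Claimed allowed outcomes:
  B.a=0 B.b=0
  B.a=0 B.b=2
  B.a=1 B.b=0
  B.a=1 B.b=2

outcome vector order: (B.a,B.b)
under TSO → <0 0> <0 2> <1 2>
claimed∖TSO = {<1 0>}

spurious: B.a=1 B.b=0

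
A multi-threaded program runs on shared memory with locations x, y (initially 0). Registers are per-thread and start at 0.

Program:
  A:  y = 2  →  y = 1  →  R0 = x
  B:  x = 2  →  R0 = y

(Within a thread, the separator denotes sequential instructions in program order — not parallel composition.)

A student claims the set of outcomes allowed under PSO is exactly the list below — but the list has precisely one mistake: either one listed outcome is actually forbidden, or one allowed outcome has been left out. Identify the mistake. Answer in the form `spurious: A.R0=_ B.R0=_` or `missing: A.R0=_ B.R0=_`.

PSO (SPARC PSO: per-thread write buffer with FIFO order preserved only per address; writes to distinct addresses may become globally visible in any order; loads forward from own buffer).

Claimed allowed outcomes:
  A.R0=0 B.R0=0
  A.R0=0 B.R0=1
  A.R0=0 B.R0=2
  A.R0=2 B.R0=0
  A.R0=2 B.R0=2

missing: A.R0=2 B.R0=1

outcome vector order: (A.R0,B.R0)
under PSO → <0 0>; <0 1>; <0 2>; <2 0>; <2 1>; <2 2>
PSO∖claimed = {<2 1>}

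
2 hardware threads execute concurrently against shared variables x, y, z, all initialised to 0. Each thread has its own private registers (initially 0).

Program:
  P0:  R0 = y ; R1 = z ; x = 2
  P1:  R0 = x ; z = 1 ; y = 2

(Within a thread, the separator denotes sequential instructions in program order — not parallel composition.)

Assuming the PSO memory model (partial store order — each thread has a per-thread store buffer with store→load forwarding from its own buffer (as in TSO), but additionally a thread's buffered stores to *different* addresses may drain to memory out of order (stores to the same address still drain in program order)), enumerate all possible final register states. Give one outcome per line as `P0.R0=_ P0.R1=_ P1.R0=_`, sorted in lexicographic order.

outcome vector order: (P0.R0,P0.R1,P1.R0)
|PSO outcomes| = 5

P0.R0=0 P0.R1=0 P1.R0=0
P0.R0=0 P0.R1=0 P1.R0=2
P0.R0=0 P0.R1=1 P1.R0=0
P0.R0=2 P0.R1=0 P1.R0=0
P0.R0=2 P0.R1=1 P1.R0=0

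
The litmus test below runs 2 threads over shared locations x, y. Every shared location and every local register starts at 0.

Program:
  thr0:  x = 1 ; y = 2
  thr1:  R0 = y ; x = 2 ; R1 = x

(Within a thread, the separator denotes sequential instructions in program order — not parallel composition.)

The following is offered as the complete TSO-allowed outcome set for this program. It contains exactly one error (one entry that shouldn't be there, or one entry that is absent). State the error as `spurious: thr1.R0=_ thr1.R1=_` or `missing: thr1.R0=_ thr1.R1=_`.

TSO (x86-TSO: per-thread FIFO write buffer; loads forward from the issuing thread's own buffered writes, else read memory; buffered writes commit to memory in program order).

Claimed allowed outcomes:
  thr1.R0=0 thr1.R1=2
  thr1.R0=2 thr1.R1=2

outcome vector order: (thr1.R0,thr1.R1)
TSO: 3 outcomes — {0/1 0/2 2/2}
TSO∖claimed = {0/1}

missing: thr1.R0=0 thr1.R1=1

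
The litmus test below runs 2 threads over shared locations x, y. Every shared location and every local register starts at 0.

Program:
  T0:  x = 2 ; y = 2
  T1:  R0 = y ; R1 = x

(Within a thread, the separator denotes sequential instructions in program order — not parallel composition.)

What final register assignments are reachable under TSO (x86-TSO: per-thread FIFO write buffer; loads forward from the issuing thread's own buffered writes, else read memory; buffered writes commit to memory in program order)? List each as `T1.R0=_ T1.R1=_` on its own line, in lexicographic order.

T1.R0=0 T1.R1=0
T1.R0=0 T1.R1=2
T1.R0=2 T1.R1=2

outcome vector order: (T1.R0,T1.R1)
|TSO outcomes| = 3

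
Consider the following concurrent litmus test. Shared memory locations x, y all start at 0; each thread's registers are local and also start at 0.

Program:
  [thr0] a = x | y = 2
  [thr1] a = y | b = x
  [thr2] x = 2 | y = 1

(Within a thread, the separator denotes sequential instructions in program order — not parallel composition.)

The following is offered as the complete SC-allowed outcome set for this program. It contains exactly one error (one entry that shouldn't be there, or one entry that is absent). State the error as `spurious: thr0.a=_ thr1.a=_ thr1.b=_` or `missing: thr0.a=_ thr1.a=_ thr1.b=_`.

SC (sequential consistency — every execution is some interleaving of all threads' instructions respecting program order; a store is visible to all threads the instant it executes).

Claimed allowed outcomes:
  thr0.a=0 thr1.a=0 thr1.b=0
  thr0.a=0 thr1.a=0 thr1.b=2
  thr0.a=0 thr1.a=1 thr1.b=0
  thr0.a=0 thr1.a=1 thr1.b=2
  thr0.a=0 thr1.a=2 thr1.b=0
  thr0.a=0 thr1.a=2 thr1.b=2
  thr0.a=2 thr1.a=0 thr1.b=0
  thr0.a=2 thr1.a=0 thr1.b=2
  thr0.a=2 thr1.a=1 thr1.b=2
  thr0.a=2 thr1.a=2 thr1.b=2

outcome vector order: (thr0.a,thr1.a,thr1.b)
[SC] allowed = {000; 002; 012; 020; 022; 200; 202; 212; 222}
claimed∖SC = {010}

spurious: thr0.a=0 thr1.a=1 thr1.b=0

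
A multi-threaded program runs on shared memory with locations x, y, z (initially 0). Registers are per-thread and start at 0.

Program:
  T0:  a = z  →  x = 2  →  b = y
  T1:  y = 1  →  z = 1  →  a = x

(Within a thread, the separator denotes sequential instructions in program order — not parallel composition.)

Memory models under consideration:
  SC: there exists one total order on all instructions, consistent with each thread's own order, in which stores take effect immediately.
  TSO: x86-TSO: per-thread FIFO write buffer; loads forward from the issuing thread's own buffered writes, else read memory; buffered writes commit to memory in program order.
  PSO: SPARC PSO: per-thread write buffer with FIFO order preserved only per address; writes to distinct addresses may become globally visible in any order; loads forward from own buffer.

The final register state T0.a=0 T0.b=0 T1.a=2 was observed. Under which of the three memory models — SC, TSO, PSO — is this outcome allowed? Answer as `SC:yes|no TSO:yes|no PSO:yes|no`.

SC:yes TSO:yes PSO:yes

outcome vector order: (T0.a,T0.b,T1.a)
SC: 5 outcomes — {<0 0 2> <0 1 0> <0 1 2> <1 1 0> <1 1 2>}
TSO: 6 outcomes — {<0 0 0> <0 0 2> <0 1 0> <0 1 2> <1 1 0> <1 1 2>}
PSO: 8 outcomes — {<0 0 0> <0 0 2> <0 1 0> <0 1 2> <1 0 0> <1 0 2> <1 1 0> <1 1 2>}
target <0 0 2> ∈ {SC,TSO,PSO}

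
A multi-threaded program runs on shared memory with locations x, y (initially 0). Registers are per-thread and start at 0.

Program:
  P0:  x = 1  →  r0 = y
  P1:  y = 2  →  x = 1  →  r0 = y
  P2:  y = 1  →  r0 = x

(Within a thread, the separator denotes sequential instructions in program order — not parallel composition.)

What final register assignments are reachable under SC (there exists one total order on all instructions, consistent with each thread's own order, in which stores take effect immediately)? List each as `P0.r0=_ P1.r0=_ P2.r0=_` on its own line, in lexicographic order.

outcome vector order: (P0.r0,P1.r0,P2.r0)
|SC outcomes| = 9

P0.r0=0 P1.r0=1 P2.r0=1
P0.r0=0 P1.r0=2 P2.r0=1
P0.r0=1 P1.r0=1 P2.r0=0
P0.r0=1 P1.r0=1 P2.r0=1
P0.r0=1 P1.r0=2 P2.r0=0
P0.r0=1 P1.r0=2 P2.r0=1
P0.r0=2 P1.r0=1 P2.r0=1
P0.r0=2 P1.r0=2 P2.r0=0
P0.r0=2 P1.r0=2 P2.r0=1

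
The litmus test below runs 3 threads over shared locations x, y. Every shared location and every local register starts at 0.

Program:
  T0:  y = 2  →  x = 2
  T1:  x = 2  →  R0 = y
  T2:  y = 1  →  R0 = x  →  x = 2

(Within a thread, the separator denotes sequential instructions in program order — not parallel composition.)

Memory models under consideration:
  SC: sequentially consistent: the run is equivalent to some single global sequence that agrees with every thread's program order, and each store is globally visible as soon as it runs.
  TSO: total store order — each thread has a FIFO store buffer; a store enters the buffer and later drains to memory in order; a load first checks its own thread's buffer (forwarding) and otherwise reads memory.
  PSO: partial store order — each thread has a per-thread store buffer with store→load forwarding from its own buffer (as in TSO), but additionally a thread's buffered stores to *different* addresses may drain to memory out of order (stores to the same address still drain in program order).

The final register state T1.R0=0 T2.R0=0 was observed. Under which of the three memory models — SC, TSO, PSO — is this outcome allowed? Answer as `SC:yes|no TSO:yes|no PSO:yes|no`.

SC:no TSO:yes PSO:yes

outcome vector order: (T1.R0,T2.R0)
under SC → 02 10 12 20 22
under TSO → 00 02 10 12 20 22
under PSO → 00 02 10 12 20 22
target 00 ∈ {TSO,PSO}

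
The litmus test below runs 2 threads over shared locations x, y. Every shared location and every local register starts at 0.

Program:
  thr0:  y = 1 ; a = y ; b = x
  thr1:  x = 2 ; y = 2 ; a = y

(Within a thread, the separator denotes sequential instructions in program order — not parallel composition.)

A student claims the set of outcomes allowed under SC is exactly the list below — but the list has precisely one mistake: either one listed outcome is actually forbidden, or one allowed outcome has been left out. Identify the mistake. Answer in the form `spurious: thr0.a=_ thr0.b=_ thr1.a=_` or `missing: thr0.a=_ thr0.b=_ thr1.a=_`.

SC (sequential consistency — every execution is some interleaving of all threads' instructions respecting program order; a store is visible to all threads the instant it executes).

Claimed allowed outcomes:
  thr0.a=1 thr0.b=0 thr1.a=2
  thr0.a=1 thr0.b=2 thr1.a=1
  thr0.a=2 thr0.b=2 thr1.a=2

outcome vector order: (thr0.a,thr0.b,thr1.a)
[SC] allowed = {<1 0 2> <1 2 1> <1 2 2> <2 2 2>}
SC∖claimed = {<1 2 2>}

missing: thr0.a=1 thr0.b=2 thr1.a=2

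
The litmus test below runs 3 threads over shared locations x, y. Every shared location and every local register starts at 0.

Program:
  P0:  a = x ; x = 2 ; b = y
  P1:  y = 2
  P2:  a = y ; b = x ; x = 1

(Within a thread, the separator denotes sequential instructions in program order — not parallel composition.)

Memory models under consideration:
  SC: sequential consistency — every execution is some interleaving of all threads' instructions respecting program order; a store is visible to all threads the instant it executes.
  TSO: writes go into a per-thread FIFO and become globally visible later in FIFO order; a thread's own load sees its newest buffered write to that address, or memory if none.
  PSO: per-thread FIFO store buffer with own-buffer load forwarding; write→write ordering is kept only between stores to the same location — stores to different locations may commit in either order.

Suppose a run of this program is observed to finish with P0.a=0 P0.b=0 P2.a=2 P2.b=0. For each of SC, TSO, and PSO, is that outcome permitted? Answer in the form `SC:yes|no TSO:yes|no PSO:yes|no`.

outcome vector order: (P0.a,P0.b,P2.a,P2.b)
[SC] allowed = {0000, 0002, 0022, 0200, 0202, 0220, 0222, 1000, 1200, 1220}
[TSO] allowed = {0000, 0002, 0020, 0022, 0200, 0202, 0220, 0222, 1000, 1200, 1220}
[PSO] allowed = {0000, 0002, 0020, 0022, 0200, 0202, 0220, 0222, 1000, 1200, 1220}
target 0020 ∈ {TSO,PSO}

SC:no TSO:yes PSO:yes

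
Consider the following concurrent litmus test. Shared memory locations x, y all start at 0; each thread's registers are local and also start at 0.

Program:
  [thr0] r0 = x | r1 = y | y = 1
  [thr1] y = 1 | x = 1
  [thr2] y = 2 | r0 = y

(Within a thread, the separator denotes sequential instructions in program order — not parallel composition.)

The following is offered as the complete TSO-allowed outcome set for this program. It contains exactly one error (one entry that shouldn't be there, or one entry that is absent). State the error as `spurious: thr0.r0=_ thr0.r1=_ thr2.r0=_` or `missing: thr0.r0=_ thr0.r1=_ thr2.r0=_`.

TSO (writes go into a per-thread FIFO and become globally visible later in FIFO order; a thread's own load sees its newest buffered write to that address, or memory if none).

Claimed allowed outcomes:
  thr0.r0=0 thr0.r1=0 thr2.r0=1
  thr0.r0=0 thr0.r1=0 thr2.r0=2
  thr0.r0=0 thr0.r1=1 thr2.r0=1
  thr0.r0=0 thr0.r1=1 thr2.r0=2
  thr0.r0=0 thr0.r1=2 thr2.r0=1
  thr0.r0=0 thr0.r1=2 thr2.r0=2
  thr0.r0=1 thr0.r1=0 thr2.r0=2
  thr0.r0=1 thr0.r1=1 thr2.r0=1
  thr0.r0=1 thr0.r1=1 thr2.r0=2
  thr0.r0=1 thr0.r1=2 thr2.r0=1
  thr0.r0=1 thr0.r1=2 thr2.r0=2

outcome vector order: (thr0.r0,thr0.r1,thr2.r0)
under TSO → <0 0 1> <0 0 2> <0 1 1> <0 1 2> <0 2 1> <0 2 2> <1 1 1> <1 1 2> <1 2 1> <1 2 2>
claimed∖TSO = {<1 0 2>}

spurious: thr0.r0=1 thr0.r1=0 thr2.r0=2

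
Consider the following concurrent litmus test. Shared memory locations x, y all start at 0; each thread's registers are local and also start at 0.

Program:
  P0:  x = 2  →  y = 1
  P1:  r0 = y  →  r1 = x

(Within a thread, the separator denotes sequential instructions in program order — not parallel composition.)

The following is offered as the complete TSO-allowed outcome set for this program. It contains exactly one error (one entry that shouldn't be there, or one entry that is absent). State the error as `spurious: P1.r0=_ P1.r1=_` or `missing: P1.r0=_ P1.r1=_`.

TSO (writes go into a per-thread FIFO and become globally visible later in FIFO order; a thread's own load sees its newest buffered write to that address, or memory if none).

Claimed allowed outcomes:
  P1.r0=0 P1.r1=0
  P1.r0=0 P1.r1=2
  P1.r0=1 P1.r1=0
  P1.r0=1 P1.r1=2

outcome vector order: (P1.r0,P1.r1)
[TSO] allowed = {0/0; 0/2; 1/2}
claimed∖TSO = {1/0}

spurious: P1.r0=1 P1.r1=0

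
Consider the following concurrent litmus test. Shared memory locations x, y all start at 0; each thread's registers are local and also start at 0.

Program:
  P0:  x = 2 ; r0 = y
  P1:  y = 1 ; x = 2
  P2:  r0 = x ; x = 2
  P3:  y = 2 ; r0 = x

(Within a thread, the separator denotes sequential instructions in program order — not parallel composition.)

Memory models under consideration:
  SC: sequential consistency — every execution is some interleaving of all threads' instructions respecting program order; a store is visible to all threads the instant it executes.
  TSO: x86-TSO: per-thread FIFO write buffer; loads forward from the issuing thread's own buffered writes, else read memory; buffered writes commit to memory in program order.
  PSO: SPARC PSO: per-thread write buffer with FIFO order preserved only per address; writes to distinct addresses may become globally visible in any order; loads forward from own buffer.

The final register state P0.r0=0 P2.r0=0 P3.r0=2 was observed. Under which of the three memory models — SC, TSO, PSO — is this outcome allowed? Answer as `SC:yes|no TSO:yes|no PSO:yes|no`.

outcome vector order: (P0.r0,P2.r0,P3.r0)
SC (10): 002; 022; 100; 102; 120; 122; 200; 202; 220; 222
TSO (12): 000; 002; 020; 022; 100; 102; 120; 122; 200; 202; 220; 222
PSO (12): 000; 002; 020; 022; 100; 102; 120; 122; 200; 202; 220; 222
target 002 ∈ {SC,TSO,PSO}

SC:yes TSO:yes PSO:yes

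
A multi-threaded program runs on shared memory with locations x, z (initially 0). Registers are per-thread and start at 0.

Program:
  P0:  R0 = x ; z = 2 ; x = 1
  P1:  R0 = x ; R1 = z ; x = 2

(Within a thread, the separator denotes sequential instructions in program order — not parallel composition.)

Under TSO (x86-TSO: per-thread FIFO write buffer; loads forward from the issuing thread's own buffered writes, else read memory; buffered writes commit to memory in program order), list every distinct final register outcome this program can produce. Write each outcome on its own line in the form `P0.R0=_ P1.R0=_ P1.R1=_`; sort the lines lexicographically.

P0.R0=0 P1.R0=0 P1.R1=0
P0.R0=0 P1.R0=0 P1.R1=2
P0.R0=0 P1.R0=1 P1.R1=2
P0.R0=2 P1.R0=0 P1.R1=0

outcome vector order: (P0.R0,P1.R0,P1.R1)
|TSO outcomes| = 4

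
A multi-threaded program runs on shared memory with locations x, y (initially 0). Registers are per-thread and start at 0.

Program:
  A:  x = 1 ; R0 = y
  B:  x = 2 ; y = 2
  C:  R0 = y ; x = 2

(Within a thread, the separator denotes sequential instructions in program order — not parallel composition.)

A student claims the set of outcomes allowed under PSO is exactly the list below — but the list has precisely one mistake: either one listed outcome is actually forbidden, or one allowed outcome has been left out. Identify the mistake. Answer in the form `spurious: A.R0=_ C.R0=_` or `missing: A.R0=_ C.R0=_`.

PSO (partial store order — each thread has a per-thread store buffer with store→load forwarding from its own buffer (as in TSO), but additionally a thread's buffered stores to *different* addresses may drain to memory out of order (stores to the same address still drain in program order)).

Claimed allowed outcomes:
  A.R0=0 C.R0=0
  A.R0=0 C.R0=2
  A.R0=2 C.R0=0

missing: A.R0=2 C.R0=2

outcome vector order: (A.R0,C.R0)
under PSO → 0/0 0/2 2/0 2/2
PSO∖claimed = {2/2}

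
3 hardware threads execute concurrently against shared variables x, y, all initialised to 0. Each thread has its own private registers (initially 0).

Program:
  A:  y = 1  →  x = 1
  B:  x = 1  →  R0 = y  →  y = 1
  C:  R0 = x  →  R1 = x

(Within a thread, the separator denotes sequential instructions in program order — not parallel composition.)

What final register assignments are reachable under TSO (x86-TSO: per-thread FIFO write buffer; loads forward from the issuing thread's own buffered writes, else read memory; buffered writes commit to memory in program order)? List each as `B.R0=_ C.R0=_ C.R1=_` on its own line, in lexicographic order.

B.R0=0 C.R0=0 C.R1=0
B.R0=0 C.R0=0 C.R1=1
B.R0=0 C.R0=1 C.R1=1
B.R0=1 C.R0=0 C.R1=0
B.R0=1 C.R0=0 C.R1=1
B.R0=1 C.R0=1 C.R1=1

outcome vector order: (B.R0,C.R0,C.R1)
|TSO outcomes| = 6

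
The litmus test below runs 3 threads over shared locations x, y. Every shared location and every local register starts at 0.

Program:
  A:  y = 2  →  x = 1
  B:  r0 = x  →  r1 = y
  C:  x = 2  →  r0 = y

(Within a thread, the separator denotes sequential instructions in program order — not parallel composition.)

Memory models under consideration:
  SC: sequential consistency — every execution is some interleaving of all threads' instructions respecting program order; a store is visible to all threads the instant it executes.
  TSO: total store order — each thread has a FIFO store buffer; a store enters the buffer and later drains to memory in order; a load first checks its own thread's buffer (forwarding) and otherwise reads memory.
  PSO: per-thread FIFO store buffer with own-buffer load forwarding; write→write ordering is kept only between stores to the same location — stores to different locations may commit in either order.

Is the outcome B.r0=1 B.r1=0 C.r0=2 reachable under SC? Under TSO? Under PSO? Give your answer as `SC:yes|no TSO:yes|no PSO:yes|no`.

outcome vector order: (B.r0,B.r1,C.r0)
SC (10): 0/0/0; 0/0/2; 0/2/0; 0/2/2; 1/2/0; 1/2/2; 2/0/0; 2/0/2; 2/2/0; 2/2/2
TSO (10): 0/0/0; 0/0/2; 0/2/0; 0/2/2; 1/2/0; 1/2/2; 2/0/0; 2/0/2; 2/2/0; 2/2/2
PSO (12): 0/0/0; 0/0/2; 0/2/0; 0/2/2; 1/0/0; 1/0/2; 1/2/0; 1/2/2; 2/0/0; 2/0/2; 2/2/0; 2/2/2
target 1/0/2 ∈ {PSO}

SC:no TSO:no PSO:yes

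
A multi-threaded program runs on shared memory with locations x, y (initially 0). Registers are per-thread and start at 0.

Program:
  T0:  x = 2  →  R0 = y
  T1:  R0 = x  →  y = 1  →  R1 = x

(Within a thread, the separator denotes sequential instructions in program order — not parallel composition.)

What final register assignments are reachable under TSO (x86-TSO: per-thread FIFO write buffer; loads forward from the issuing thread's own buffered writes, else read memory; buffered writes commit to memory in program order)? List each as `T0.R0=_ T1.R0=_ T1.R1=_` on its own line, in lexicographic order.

outcome vector order: (T0.R0,T1.R0,T1.R1)
|TSO outcomes| = 6

T0.R0=0 T1.R0=0 T1.R1=0
T0.R0=0 T1.R0=0 T1.R1=2
T0.R0=0 T1.R0=2 T1.R1=2
T0.R0=1 T1.R0=0 T1.R1=0
T0.R0=1 T1.R0=0 T1.R1=2
T0.R0=1 T1.R0=2 T1.R1=2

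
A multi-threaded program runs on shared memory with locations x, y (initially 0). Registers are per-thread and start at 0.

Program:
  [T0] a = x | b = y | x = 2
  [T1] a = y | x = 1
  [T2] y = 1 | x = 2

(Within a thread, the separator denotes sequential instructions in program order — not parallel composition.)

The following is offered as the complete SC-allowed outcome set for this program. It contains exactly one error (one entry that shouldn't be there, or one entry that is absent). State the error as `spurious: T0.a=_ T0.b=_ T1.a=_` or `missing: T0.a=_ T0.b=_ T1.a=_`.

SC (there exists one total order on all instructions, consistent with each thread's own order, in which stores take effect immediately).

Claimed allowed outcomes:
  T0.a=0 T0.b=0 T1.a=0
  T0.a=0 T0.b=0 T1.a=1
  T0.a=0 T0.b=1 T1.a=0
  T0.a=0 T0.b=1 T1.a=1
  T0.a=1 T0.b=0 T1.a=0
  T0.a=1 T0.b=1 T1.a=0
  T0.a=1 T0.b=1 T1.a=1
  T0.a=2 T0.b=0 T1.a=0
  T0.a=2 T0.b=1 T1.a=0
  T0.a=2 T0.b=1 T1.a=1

spurious: T0.a=2 T0.b=0 T1.a=0

outcome vector order: (T0.a,T0.b,T1.a)
SC (9): <0 0 0> <0 0 1> <0 1 0> <0 1 1> <1 0 0> <1 1 0> <1 1 1> <2 1 0> <2 1 1>
claimed∖SC = {<2 0 0>}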